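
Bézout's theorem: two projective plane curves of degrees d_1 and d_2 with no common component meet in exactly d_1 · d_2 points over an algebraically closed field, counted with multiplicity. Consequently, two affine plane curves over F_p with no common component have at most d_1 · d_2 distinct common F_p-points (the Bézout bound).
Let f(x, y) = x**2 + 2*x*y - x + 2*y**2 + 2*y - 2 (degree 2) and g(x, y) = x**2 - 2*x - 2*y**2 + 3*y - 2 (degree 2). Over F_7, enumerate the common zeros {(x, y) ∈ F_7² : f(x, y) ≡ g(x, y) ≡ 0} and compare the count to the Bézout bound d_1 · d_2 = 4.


Common zeros: {(5, 4)}; count = 1; Bézout bound = 4.

deg(f) = 2, deg(g) = 2, so Bézout bound = 4.
Scan x ∈ F_7. For each x, list the y ∈ F_7 with f(x, y) ≡ 0 and those with g(x, y) ≡ 0 (mod 7); the common zeros in that column are the intersection.
  x = 0: f ≡ 0 at y ∈ ∅; g ≡ 0 at y ∈ {6}; common: ∅.
  x = 1: f ≡ 0 at y ∈ {2, 3}; g ≡ 0 at y ∈ ∅; common: ∅.
  x = 2: f ≡ 0 at y ∈ {0, 4}; g ≡ 0 at y ∈ {6}; common: ∅.
  x = 3: f ≡ 0 at y ∈ {1, 2}; g ≡ 0 at y ∈ ∅; common: ∅.
  x = 4: f ≡ 0 at y ∈ ∅; g ≡ 0 at y ∈ {1, 4}; common: ∅.
  x = 5: f ≡ 0 at y ∈ {4}; g ≡ 0 at y ∈ {1, 4}; common: {4}.
  x = 6: f ≡ 0 at y ∈ {0}; g ≡ 0 at y ∈ ∅; common: ∅.
Collecting: common zeros = {(5, 4)}, so the count is 1.
Comparison with the Bézout bound: 1 ≤ 4 = deg(f)·deg(g), as expected for curves with no common component (the affine F_7-count falls short of the bound because intersections may lie at infinity, over extension fields, or carry multiplicity).


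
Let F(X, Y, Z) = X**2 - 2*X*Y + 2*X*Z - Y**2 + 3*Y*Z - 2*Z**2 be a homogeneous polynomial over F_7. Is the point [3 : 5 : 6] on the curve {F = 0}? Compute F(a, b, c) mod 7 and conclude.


F(3,5,6) ≡ 1 (mod 7); P is NOT on the curve.

Evaluate F(3, 5, 6) term-by-term (mod 7).
  X**2 ↦ 1·9·1·1 = 9
  -2*X*Y ↦ -2·3·5·1 = -30
  2*X*Z ↦ 2·3·1·6 = 36
  -Y**2 ↦ -1·1·25·1 = -25
  3*Y*Z ↦ 3·1·5·6 = 90
  -2*Z**2 ↦ -2·1·1·36 = -72
Sum: F(3, 5, 6) = (9) + (-30) + (36) + (-25) + (90) + (-72) = 8.
Reducing mod 7: 8 ≡ 1 (mod 7).
Since F(a, b, c) ≡ 1 ≠ 0 (mod 7), P does NOT lie on the curve.


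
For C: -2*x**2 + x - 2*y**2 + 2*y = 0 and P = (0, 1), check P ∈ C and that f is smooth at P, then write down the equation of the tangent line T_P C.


Tangent line at P: x - 2*y + 2 = 0.

Step 1: f(0, 1) = 0, so P lies on C.
Step 2: partial derivatives
  f_x(x, y) = 1 - 4*x, f_y(x, y) = 2 - 4*y.
  f_x(P) = 1, f_y(P) = -2 (gradient nonzero, so P is smooth).
Step 3: tangent line at P: 1·(x − 0) + -2·(y − 1) = 0.
Expanding: x - 2*y + 2 = 0.


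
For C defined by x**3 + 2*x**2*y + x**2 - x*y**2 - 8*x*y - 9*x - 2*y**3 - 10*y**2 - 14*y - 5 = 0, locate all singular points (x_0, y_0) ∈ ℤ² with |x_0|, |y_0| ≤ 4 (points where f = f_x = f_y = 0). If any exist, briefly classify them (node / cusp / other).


Singular points: {(1, -2)}; classification: cusp.

Compute partial derivatives:
  f_x = 3*x**2 + 4*x*y + 2*x - y**2 - 8*y - 9.
  f_y = 2*x**2 - 2*x*y - 8*x - 6*y**2 - 20*y - 14.
Scan x_0 ∈ {−4, ..., 4}. For each x_0, f_y(x_0, y) is a polynomial in y; find its integer roots y ∈ {−4, ..., 4}, then test f_x and f at those candidates.
  x = -4: f_y(-4, y) = -6*y**2 - 12*y + 50; no integer root y with |y| ≤ 4.
  x = -3: f_y(-3, y) = -6*y**2 - 14*y + 28; no integer root y with |y| ≤ 4.
  x = -2: f_y(-2, y) = -6*y**2 - 16*y + 10; no integer root y with |y| ≤ 4.
  x = -1: f_y(-1, y) = -6*y**2 - 18*y - 4; no integer root y with |y| ≤ 4.
  x = 0: f_y(0, y) = -6*y**2 - 20*y - 14; vanishes at y ∈ {-1}. (0, -1): f_x = -2 ≠ 0.
  x = 1: f_y(1, y) = -6*y**2 - 22*y - 20; vanishes at y ∈ {-2}. (1, -2): f_x = 0, f = 0 — SINGULAR.
  x = 2: f_y(2, y) = -6*y**2 - 24*y - 22; no integer root y with |y| ≤ 4.
  x = 3: f_y(3, y) = -6*y**2 - 26*y - 20; vanishes at y ∈ {-1}. (3, -1): f_x = 19 ≠ 0.
  x = 4: f_y(4, y) = -6*y**2 - 28*y - 14; no integer root y with |y| ≤ 4.
Only singular point on the grid: (1, -2).
Classify: substitute x = 1 + u, y = -2 + v and expand: f = u**3 + 2*u**2*v - u*v**2 - 2*v**3 + v**2.
No constant or linear terms (consistent with a singular point). Quadratic part: v**2. Cubic part: u**3 + 2*u**2*v - u*v**2 - 2*v**3.
The quadratic part v**2 is a perfect square, so there is a single (double) tangent line v = 0, i.e. y = -2. Restricting the cubic part to that line (v = 0) leaves u**3 ≠ 0, so f is not divisible by v and the branch is v² ≈ -u**3 to lowest order — this is a cusp.
Classification: cusp.


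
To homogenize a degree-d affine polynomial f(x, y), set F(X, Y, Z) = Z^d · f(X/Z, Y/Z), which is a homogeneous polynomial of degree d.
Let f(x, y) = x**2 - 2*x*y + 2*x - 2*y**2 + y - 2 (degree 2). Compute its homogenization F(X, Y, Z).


F(X, Y, Z) = X**2 - 2*X*Y + 2*X*Z - 2*Y**2 + Y*Z - 2*Z**2

deg(f) = 2.
Substitute x = X/Z, y = Y/Z into f, then multiply by Z^2.
  monomial 1·x^2·y^0 ↦ 1·X^2·Y^0·Z^0.
  monomial -2·x^1·y^1 ↦ -2·X^1·Y^1·Z^0.
  monomial 2·x^1·y^0 ↦ 2·X^1·Y^0·Z^1.
  monomial -2·x^0·y^2 ↦ -2·X^0·Y^2·Z^0.
  monomial 1·x^0·y^1 ↦ 1·X^0·Y^1·Z^1.
  monomial -2·x^0·y^0 ↦ -2·X^0·Y^0·Z^2.
Collecting: F(X, Y, Z) = X**2 - 2*X*Y + 2*X*Z - 2*Y**2 + Y*Z - 2*Z**2.


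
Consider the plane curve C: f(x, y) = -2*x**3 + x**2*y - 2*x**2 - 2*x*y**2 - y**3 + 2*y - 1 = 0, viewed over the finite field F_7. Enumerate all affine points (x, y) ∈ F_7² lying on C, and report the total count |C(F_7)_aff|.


Affine F_7-points: {(0, 1), (2, 3), (3, 4), (4, 0), (5, 0), (6, 4)}; count = 6.

For each of the 49 pairs (x, y) ∈ F_7², evaluate f(x, y) mod 7. Record the zeros.
  x = 0: [0↦6, 1↦0, 2↦2, 3↦6, 4↦6, 5↦3, 6↦5]  zeros at y ∈ {1}
  x = 1: [0↦2, 1↦2, 2↦6, 3↦1, 4↦2, 5↦3, 6↦5]  zeros at y ∈ ∅
  x = 2: [0↦3, 1↦4, 2↦5, 3↦0, 4↦4, 5↦4, 6↦1]  zeros at y ∈ {3}
  x = 3: [0↦4, 1↦1, 2↦1, 3↦5, 4↦0, 5↦1, 6↦2]  zeros at y ∈ {4}
  x = 4: [0↦0, 1↦2, 2↦3, 3↦4, 4↦6, 5↦3, 6↦3]  zeros at y ∈ {0}
  x = 5: [0↦0, 1↦2, 2↦6, 3↦6, 4↦3, 5↦5, 6↦6]  zeros at y ∈ {0}
  x = 6: [0↦6, 1↦3, 2↦5, 3↦6, 4↦0, 5↦2, 6↦6]  zeros at y ∈ {4}
Collecting zeros: affine points = {(0, 1), (2, 3), (3, 4), (4, 0), (5, 0), (6, 4)}.
Total count |C(F_7)_aff| = 6.


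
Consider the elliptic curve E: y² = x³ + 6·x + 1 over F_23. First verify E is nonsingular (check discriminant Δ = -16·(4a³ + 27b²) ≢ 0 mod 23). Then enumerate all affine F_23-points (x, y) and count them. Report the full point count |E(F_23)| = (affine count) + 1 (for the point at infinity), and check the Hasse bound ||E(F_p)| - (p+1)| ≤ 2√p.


Affine points = {(0, 1), (0, 22), (1, 10), (1, 13), (3, 0), (5, 8), (5, 15), (6, 0), (7, 8), (7, 15), (8, 3), (8, 20), (9, 5), (9, 18), (10, 7), (10, 16), (11, 8), (11, 15), (14, 0), (15, 4), (15, 19), (17, 5), (17, 18), (20, 5), (20, 18), (21, 2), (21, 21)}; affine count = 27; |E(F_23)| = 28.

Discriminant check: Δ ∝ 4a³ + 27b² = 4·6³ + 27·1² = 4·216 + 27·1 ≡ 17 (mod 23). Nonzero ⇒ E is nonsingular.
For each x ∈ F_23, compute rhs = x³ + 6·x + 1 mod 23, then count y ∈ F_23 with y² ≡ rhs.
  x = 0: rhs = 1, matching y values: 1, 22 (2 points).
  x = 1: rhs = 8, matching y values: 10, 13 (2 points).
  x = 2: rhs = 21, matching y values: none (0 points).
  x = 3: rhs = 0, matching y values: 0 (1 points).
  x = 4: rhs = 20, matching y values: none (0 points).
  x = 5: rhs = 18, matching y values: 8, 15 (2 points).
  x = 6: rhs = 0, matching y values: 0 (1 points).
  x = 7: rhs = 18, matching y values: 8, 15 (2 points).
  x = 8: rhs = 9, matching y values: 3, 20 (2 points).
  x = 9: rhs = 2, matching y values: 5, 18 (2 points).
  x = 10: rhs = 3, matching y values: 7, 16 (2 points).
  x = 11: rhs = 18, matching y values: 8, 15 (2 points).
  x = 12: rhs = 7, matching y values: none (0 points).
  x = 13: rhs = 22, matching y values: none (0 points).
  x = 14: rhs = 0, matching y values: 0 (1 points).
  x = 15: rhs = 16, matching y values: 4, 19 (2 points).
  x = 16: rhs = 7, matching y values: none (0 points).
  x = 17: rhs = 2, matching y values: 5, 18 (2 points).
  x = 18: rhs = 7, matching y values: none (0 points).
  x = 19: rhs = 5, matching y values: none (0 points).
  x = 20: rhs = 2, matching y values: 5, 18 (2 points).
  x = 21: rhs = 4, matching y values: 2, 21 (2 points).
  x = 22: rhs = 17, matching y values: none (0 points).
Total affine count: 27.
Full point count |E(F_23)| = 27 + 1 = 28.
Hasse bound: |28 − (23+1)| = |4| = 4 ≤ 2√23 ≈ 9.5917 ✓.


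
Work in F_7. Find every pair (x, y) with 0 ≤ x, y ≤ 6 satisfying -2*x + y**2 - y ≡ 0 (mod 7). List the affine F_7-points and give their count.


Affine F_7-points: {(0, 0), (0, 1), (1, 2), (1, 6), (3, 3), (3, 5), (6, 4)}; count = 7.

For each of the 49 pairs (x, y) ∈ F_7², evaluate f(x, y) mod 7. Record the zeros.
  x = 0: [0↦0, 1↦0, 2↦2, 3↦6, 4↦5, 5↦6, 6↦2]  zeros at y ∈ {0, 1}
  x = 1: [0↦5, 1↦5, 2↦0, 3↦4, 4↦3, 5↦4, 6↦0]  zeros at y ∈ {2, 6}
  x = 2: [0↦3, 1↦3, 2↦5, 3↦2, 4↦1, 5↦2, 6↦5]  zeros at y ∈ ∅
  x = 3: [0↦1, 1↦1, 2↦3, 3↦0, 4↦6, 5↦0, 6↦3]  zeros at y ∈ {3, 5}
  x = 4: [0↦6, 1↦6, 2↦1, 3↦5, 4↦4, 5↦5, 6↦1]  zeros at y ∈ ∅
  x = 5: [0↦4, 1↦4, 2↦6, 3↦3, 4↦2, 5↦3, 6↦6]  zeros at y ∈ ∅
  x = 6: [0↦2, 1↦2, 2↦4, 3↦1, 4↦0, 5↦1, 6↦4]  zeros at y ∈ {4}
Collecting zeros: affine points = {(0, 0), (0, 1), (1, 2), (1, 6), (3, 3), (3, 5), (6, 4)}.
Total count |C(F_7)_aff| = 7.


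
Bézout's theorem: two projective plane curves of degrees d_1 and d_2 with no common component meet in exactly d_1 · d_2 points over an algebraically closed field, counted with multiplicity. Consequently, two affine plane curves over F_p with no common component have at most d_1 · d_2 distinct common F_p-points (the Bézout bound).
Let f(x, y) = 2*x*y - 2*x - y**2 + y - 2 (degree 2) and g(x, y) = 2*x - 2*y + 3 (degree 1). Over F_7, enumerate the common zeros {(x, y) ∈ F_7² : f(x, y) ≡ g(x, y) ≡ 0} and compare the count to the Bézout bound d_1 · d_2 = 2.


Common zeros: ∅; count = 0; Bézout bound = 2.

deg(f) = 2, deg(g) = 1, so Bézout bound = 2.
Scan x ∈ F_7. For each x, list the y ∈ F_7 with f(x, y) ≡ 0 and those with g(x, y) ≡ 0 (mod 7); the common zeros in that column are the intersection.
  x = 0: f ≡ 0 at y ∈ {4}; g ≡ 0 at y ∈ {5}; common: ∅.
  x = 1: f ≡ 0 at y ∈ {5}; g ≡ 0 at y ∈ {6}; common: ∅.
  x = 2: f ≡ 0 at y ∈ {2, 3}; g ≡ 0 at y ∈ {0}; common: ∅.
  x = 3: f ≡ 0 at y ∈ ∅; g ≡ 0 at y ∈ {1}; common: ∅.
  x = 4: f ≡ 0 at y ∈ ∅; g ≡ 0 at y ∈ {2}; common: ∅.
  x = 5: f ≡ 0 at y ∈ ∅; g ≡ 0 at y ∈ {3}; common: ∅.
  x = 6: f ≡ 0 at y ∈ {0, 6}; g ≡ 0 at y ∈ {4}; common: ∅.
Collecting: common zeros = ∅, so the count is 0.
Comparison with the Bézout bound: 0 ≤ 2 = deg(f)·deg(g), as expected for curves with no common component (the affine F_7-count falls short of the bound because intersections may lie at infinity, over extension fields, or carry multiplicity).


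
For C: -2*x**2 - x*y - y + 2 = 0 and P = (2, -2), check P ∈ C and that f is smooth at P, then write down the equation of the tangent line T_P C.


Tangent line at P: -6*x - 3*y + 6 = 0.

Step 1: f(2, -2) = 0, so P lies on C.
Step 2: partial derivatives
  f_x(x, y) = -4*x - y, f_y(x, y) = -x - 1.
  f_x(P) = -6, f_y(P) = -3 (gradient nonzero, so P is smooth).
Step 3: tangent line at P: -6·(x − 2) + -3·(y − -2) = 0.
Expanding: -6*x - 3*y + 6 = 0.


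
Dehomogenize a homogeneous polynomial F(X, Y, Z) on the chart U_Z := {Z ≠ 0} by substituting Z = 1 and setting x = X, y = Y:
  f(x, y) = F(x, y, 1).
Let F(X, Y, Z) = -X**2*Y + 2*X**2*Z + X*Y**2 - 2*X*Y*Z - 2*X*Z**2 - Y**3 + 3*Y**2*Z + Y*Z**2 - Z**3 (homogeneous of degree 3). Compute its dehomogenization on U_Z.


f(x, y) = -x**2*y + 2*x**2 + x*y**2 - 2*x*y - 2*x - y**3 + 3*y**2 + y - 1

On U_Z we set Z = 1. Each monomial c·X^i·Y^j·Z^k in F becomes c·x^i·y^j·1^k = c·x^i·y^j.
Substituting Z = 1: F(X, Y, 1) = -x**2*y + 2*x**2 + x*y**2 - 2*x*y - 2*x - y**3 + 3*y**2 + y - 1.
Note: deg(f) ≤ deg(F) = 3; strict inequality happens when F is divisible by Z (lost terms).


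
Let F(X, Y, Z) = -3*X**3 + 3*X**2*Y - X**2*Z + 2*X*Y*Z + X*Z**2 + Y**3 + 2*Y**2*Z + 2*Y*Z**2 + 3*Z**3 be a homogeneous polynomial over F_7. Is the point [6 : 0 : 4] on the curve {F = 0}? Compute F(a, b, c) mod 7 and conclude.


F(6,0,4) ≡ 0 (mod 7); P is on the curve.

Evaluate F(6, 0, 4) term-by-term (mod 7).
  -3*X**3 ↦ -3·216·1·1 = -648
  3*X**2*Y ↦ 3·36·0·1 = 0
  -X**2*Z ↦ -1·36·1·4 = -144
  2*X*Y*Z ↦ 2·6·0·4 = 0
  X*Z**2 ↦ 1·6·1·16 = 96
  Y**3 ↦ 1·1·0·1 = 0
  2*Y**2*Z ↦ 2·1·0·4 = 0
  2*Y*Z**2 ↦ 2·1·0·16 = 0
  3*Z**3 ↦ 3·1·1·64 = 192
Sum: F(6, 0, 4) = (-648) + (0) + (-144) + (0) + (96) + (0) + (0) + (0) + (192) = -504.
Reducing mod 7: -504 ≡ 0 (mod 7).
Since F(a, b, c) ≡ 0 (mod 7), P lies on the curve.


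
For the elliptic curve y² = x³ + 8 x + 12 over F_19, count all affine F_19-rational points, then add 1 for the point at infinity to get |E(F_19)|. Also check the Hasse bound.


Affine points = {(2, 6), (2, 13), (3, 5), (3, 14), (5, 5), (5, 14), (10, 3), (10, 16), (11, 5), (11, 14), (15, 7), (15, 12), (17, 8), (17, 11)}; affine count = 14; |E(F_19)| = 15.

Discriminant check: Δ ∝ 4a³ + 27b² = 4·8³ + 27·12² = 4·512 + 27·144 ≡ 8 (mod 19). Nonzero ⇒ E is nonsingular.
For each x ∈ F_19, compute rhs = x³ + 8·x + 12 mod 19, then count y ∈ F_19 with y² ≡ rhs.
  x = 0: rhs = 12, matching y values: none (0 points).
  x = 1: rhs = 2, matching y values: none (0 points).
  x = 2: rhs = 17, matching y values: 6, 13 (2 points).
  x = 3: rhs = 6, matching y values: 5, 14 (2 points).
  x = 4: rhs = 13, matching y values: none (0 points).
  x = 5: rhs = 6, matching y values: 5, 14 (2 points).
  x = 6: rhs = 10, matching y values: none (0 points).
  x = 7: rhs = 12, matching y values: none (0 points).
  x = 8: rhs = 18, matching y values: none (0 points).
  x = 9: rhs = 15, matching y values: none (0 points).
  x = 10: rhs = 9, matching y values: 3, 16 (2 points).
  x = 11: rhs = 6, matching y values: 5, 14 (2 points).
  x = 12: rhs = 12, matching y values: none (0 points).
  x = 13: rhs = 14, matching y values: none (0 points).
  x = 14: rhs = 18, matching y values: none (0 points).
  x = 15: rhs = 11, matching y values: 7, 12 (2 points).
  x = 16: rhs = 18, matching y values: none (0 points).
  x = 17: rhs = 7, matching y values: 8, 11 (2 points).
  x = 18: rhs = 3, matching y values: none (0 points).
Total affine count: 14.
Full point count |E(F_19)| = 14 + 1 = 15.
Hasse bound: |15 − (19+1)| = |-5| = 5 ≤ 2√19 ≈ 8.7178 ✓.


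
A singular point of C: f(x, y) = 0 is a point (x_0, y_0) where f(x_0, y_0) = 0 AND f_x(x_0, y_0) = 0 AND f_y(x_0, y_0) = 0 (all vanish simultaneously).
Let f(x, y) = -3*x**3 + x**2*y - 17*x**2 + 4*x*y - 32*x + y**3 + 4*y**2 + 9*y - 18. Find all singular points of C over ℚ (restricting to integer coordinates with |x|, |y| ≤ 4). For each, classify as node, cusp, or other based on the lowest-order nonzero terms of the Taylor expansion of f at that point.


Singular points: {(-2, -1)}; classification: cusp.

Compute partial derivatives:
  f_x = -9*x**2 + 2*x*y - 34*x + 4*y - 32.
  f_y = x**2 + 4*x + 3*y**2 + 8*y + 9.
Scan x_0 ∈ {−4, ..., 4}. For each x_0, f_y(x_0, y) is a polynomial in y; find its integer roots y ∈ {−4, ..., 4}, then test f_x and f at those candidates.
  x = -4: f_y(-4, y) = 3*y**2 + 8*y + 9; no integer root y with |y| ≤ 4.
  x = -3: f_y(-3, y) = 3*y**2 + 8*y + 6; no integer root y with |y| ≤ 4.
  x = -2: f_y(-2, y) = 3*y**2 + 8*y + 5; vanishes at y ∈ {-1}. (-2, -1): f_x = 0, f = 0 — SINGULAR.
  x = -1: f_y(-1, y) = 3*y**2 + 8*y + 6; no integer root y with |y| ≤ 4.
  x = 0: f_y(0, y) = 3*y**2 + 8*y + 9; no integer root y with |y| ≤ 4.
  x = 1: f_y(1, y) = 3*y**2 + 8*y + 14; no integer root y with |y| ≤ 4.
  x = 2: f_y(2, y) = 3*y**2 + 8*y + 21; no integer root y with |y| ≤ 4.
  x = 3: f_y(3, y) = 3*y**2 + 8*y + 30; no integer root y with |y| ≤ 4.
  x = 4: f_y(4, y) = 3*y**2 + 8*y + 41; no integer root y with |y| ≤ 4.
Only singular point on the grid: (-2, -1).
Classify: substitute x = -2 + u, y = -1 + v and expand: f = -3*u**3 + u**2*v + v**3 + v**2.
No constant or linear terms (consistent with a singular point). Quadratic part: v**2. Cubic part: -3*u**3 + u**2*v + v**3.
The quadratic part v**2 is a perfect square, so there is a single (double) tangent line v = 0, i.e. y = -1. Restricting the cubic part to that line (v = 0) leaves -3*u**3 ≠ 0, so f is not divisible by v and the branch is v² ≈ 3*u**3 to lowest order — this is a cusp.
Classification: cusp.


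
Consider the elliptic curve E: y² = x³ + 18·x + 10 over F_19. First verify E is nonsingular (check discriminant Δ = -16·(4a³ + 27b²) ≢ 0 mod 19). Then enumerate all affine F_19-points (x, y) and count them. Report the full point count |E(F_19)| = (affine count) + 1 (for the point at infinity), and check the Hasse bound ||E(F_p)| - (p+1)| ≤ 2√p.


Affine points = {(2, 4), (2, 15), (5, 4), (5, 15), (6, 7), (6, 12), (7, 2), (7, 17), (8, 1), (8, 18), (11, 0), (12, 4), (12, 15), (13, 3), (13, 16), (14, 2), (14, 17), (15, 8), (15, 11), (16, 9), (16, 10), (17, 2), (17, 17)}; affine count = 23; |E(F_19)| = 24.

Discriminant check: Δ ∝ 4a³ + 27b² = 4·18³ + 27·10² = 4·5832 + 27·100 ≡ 17 (mod 19). Nonzero ⇒ E is nonsingular.
For each x ∈ F_19, compute rhs = x³ + 18·x + 10 mod 19, then count y ∈ F_19 with y² ≡ rhs.
  x = 0: rhs = 10, matching y values: none (0 points).
  x = 1: rhs = 10, matching y values: none (0 points).
  x = 2: rhs = 16, matching y values: 4, 15 (2 points).
  x = 3: rhs = 15, matching y values: none (0 points).
  x = 4: rhs = 13, matching y values: none (0 points).
  x = 5: rhs = 16, matching y values: 4, 15 (2 points).
  x = 6: rhs = 11, matching y values: 7, 12 (2 points).
  x = 7: rhs = 4, matching y values: 2, 17 (2 points).
  x = 8: rhs = 1, matching y values: 1, 18 (2 points).
  x = 9: rhs = 8, matching y values: none (0 points).
  x = 10: rhs = 12, matching y values: none (0 points).
  x = 11: rhs = 0, matching y values: 0 (1 points).
  x = 12: rhs = 16, matching y values: 4, 15 (2 points).
  x = 13: rhs = 9, matching y values: 3, 16 (2 points).
  x = 14: rhs = 4, matching y values: 2, 17 (2 points).
  x = 15: rhs = 7, matching y values: 8, 11 (2 points).
  x = 16: rhs = 5, matching y values: 9, 10 (2 points).
  x = 17: rhs = 4, matching y values: 2, 17 (2 points).
  x = 18: rhs = 10, matching y values: none (0 points).
Total affine count: 23.
Full point count |E(F_19)| = 23 + 1 = 24.
Hasse bound: |24 − (19+1)| = |4| = 4 ≤ 2√19 ≈ 8.7178 ✓.


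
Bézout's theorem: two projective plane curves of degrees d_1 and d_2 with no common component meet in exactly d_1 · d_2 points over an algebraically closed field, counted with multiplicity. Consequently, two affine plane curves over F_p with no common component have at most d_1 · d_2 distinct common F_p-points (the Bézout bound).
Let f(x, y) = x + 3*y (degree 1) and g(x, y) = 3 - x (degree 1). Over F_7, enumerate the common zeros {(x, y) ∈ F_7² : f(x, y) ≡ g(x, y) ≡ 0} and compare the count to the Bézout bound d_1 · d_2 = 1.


Common zeros: {(3, 6)}; count = 1; Bézout bound = 1.

deg(f) = 1, deg(g) = 1, so Bézout bound = 1.
Scan x ∈ F_7. For each x, list the y ∈ F_7 with f(x, y) ≡ 0 and those with g(x, y) ≡ 0 (mod 7); the common zeros in that column are the intersection.
  x = 0: f ≡ 0 at y ∈ {0}; g ≡ 0 at y ∈ ∅; common: ∅.
  x = 1: f ≡ 0 at y ∈ {2}; g ≡ 0 at y ∈ ∅; common: ∅.
  x = 2: f ≡ 0 at y ∈ {4}; g ≡ 0 at y ∈ ∅; common: ∅.
  x = 3: f ≡ 0 at y ∈ {6}; g ≡ 0 at y ∈ {0, 1, 2, 3, 4, 5, 6}; common: {6}.
  x = 4: f ≡ 0 at y ∈ {1}; g ≡ 0 at y ∈ ∅; common: ∅.
  x = 5: f ≡ 0 at y ∈ {3}; g ≡ 0 at y ∈ ∅; common: ∅.
  x = 6: f ≡ 0 at y ∈ {5}; g ≡ 0 at y ∈ ∅; common: ∅.
Collecting: common zeros = {(3, 6)}, so the count is 1.
Comparison with the Bézout bound: 1 ≤ 1 = deg(f)·deg(g), as expected for curves with no common component (the bound is attained).


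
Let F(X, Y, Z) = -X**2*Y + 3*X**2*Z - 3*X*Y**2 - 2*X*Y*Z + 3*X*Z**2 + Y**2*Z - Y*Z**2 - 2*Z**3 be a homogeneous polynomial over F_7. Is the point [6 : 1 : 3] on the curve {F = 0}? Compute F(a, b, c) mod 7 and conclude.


F(6,1,3) ≡ 0 (mod 7); P is on the curve.

Evaluate F(6, 1, 3) term-by-term (mod 7).
  -X**2*Y ↦ -1·36·1·1 = -36
  3*X**2*Z ↦ 3·36·1·3 = 324
  -3*X*Y**2 ↦ -3·6·1·1 = -18
  -2*X*Y*Z ↦ -2·6·1·3 = -36
  3*X*Z**2 ↦ 3·6·1·9 = 162
  Y**2*Z ↦ 1·1·1·3 = 3
  -Y*Z**2 ↦ -1·1·1·9 = -9
  -2*Z**3 ↦ -2·1·1·27 = -54
Sum: F(6, 1, 3) = (-36) + (324) + (-18) + (-36) + (162) + (3) + (-9) + (-54) = 336.
Reducing mod 7: 336 ≡ 0 (mod 7).
Since F(a, b, c) ≡ 0 (mod 7), P lies on the curve.


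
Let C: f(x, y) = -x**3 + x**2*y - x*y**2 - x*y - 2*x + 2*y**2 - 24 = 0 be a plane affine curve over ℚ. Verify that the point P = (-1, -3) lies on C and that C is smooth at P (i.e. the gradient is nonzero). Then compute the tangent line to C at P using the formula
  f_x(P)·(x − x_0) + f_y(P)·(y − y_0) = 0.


Tangent line at P: -5*x - 16*y - 53 = 0.

Step 1: f(-1, -3) = 0, so P lies on C.
Step 2: partial derivatives
  f_x(x, y) = -3*x**2 + 2*x*y - y**2 - y - 2, f_y(x, y) = x**2 - 2*x*y - x + 4*y.
  f_x(P) = -5, f_y(P) = -16 (gradient nonzero, so P is smooth).
Step 3: tangent line at P: -5·(x − -1) + -16·(y − -3) = 0.
Expanding: -5*x - 16*y - 53 = 0.


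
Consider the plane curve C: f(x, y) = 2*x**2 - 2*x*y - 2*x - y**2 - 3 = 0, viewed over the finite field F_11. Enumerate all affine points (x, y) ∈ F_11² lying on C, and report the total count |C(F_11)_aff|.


Affine F_11-points: {(1, 2), (1, 7), (2, 2), (2, 5), (4, 5), (4, 9), (6, 1), (6, 9), (7, 1), (7, 7)}; count = 10.

For each of the 121 pairs (x, y) ∈ F_11², evaluate f(x, y) mod 11. Record the zeros.
  x = 0: [0↦8, 1↦7, 2↦4, 3↦10, 4↦3, 5↦5, 6↦5, 7↦3, 8↦10, 9↦4, 10↦7]  zeros at y ∈ ∅
  x = 1: [0↦8, 1↦5, 2↦0, 3↦4, 4↦6, 5↦6, 6↦4, 7↦0, 8↦5, 9↦8, 10↦9]  zeros at y ∈ {2, 7}
  x = 2: [0↦1, 1↦7, 2↦0, 3↦2, 4↦2, 5↦0, 6↦7, 7↦1, 8↦4, 9↦5, 10↦4]  zeros at y ∈ {2, 5}
  x = 3: [0↦9, 1↦2, 2↦4, 3↦4, 4↦2, 5↦9, 6↦3, 7↦6, 8↦7, 9↦6, 10↦3]  zeros at y ∈ ∅
  x = 4: [0↦10, 1↦1, 2↦1, 3↦10, 4↦6, 5↦0, 6↦3, 7↦4, 8↦3, 9↦0, 10↦6]  zeros at y ∈ {5, 9}
  x = 5: [0↦4, 1↦4, 2↦2, 3↦9, 4↦3, 5↦6, 6↦7, 7↦6, 8↦3, 9↦9, 10↦2]  zeros at y ∈ ∅
  x = 6: [0↦2, 1↦0, 2↦7, 3↦1, 4↦4, 5↦5, 6↦4, 7↦1, 8↦7, 9↦0, 10↦2]  zeros at y ∈ {1, 9}
  x = 7: [0↦4, 1↦0, 2↦5, 3↦8, 4↦9, 5↦8, 6↦5, 7↦0, 8↦4, 9↦6, 10↦6]  zeros at y ∈ {1, 7}
  x = 8: [0↦10, 1↦4, 2↦7, 3↦8, 4↦7, 5↦4, 6↦10, 7↦3, 8↦5, 9↦5, 10↦3]  zeros at y ∈ ∅
  x = 9: [0↦9, 1↦1, 2↦2, 3↦1, 4↦9, 5↦4, 6↦8, 7↦10, 8↦10, 9↦8, 10↦4]  zeros at y ∈ ∅
  x = 10: [0↦1, 1↦2, 2↦1, 3↦9, 4↦4, 5↦8, 6↦10, 7↦10, 8↦8, 9↦4, 10↦9]  zeros at y ∈ ∅
Collecting zeros: affine points = {(1, 2), (1, 7), (2, 2), (2, 5), (4, 5), (4, 9), (6, 1), (6, 9), (7, 1), (7, 7)}.
Total count |C(F_11)_aff| = 10.


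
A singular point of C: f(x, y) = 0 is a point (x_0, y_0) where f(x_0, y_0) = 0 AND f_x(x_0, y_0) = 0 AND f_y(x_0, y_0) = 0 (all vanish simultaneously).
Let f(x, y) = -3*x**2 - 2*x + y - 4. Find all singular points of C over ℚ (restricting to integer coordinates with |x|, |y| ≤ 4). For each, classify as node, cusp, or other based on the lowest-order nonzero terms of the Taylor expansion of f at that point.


No singular points in the scanned grid; C is smooth there.

Compute partial derivatives:
  f_x = -6*x - 2.
  f_y = 1.
f_y = 1 is a nonzero constant, so f_y never vanishes: no point (x, y) can satisfy f = f_x = f_y = 0. In particular no (x, y) ∈ {−4, ..., 4}² is singular; the curve is smooth.


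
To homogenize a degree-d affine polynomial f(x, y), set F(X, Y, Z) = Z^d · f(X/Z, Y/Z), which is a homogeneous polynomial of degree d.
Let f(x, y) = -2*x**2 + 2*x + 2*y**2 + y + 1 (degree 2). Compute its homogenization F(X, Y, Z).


F(X, Y, Z) = -2*X**2 + 2*X*Z + 2*Y**2 + Y*Z + Z**2

deg(f) = 2.
Substitute x = X/Z, y = Y/Z into f, then multiply by Z^2.
  monomial -2·x^2·y^0 ↦ -2·X^2·Y^0·Z^0.
  monomial 2·x^1·y^0 ↦ 2·X^1·Y^0·Z^1.
  monomial 2·x^0·y^2 ↦ 2·X^0·Y^2·Z^0.
  monomial 1·x^0·y^1 ↦ 1·X^0·Y^1·Z^1.
  monomial 1·x^0·y^0 ↦ 1·X^0·Y^0·Z^2.
Collecting: F(X, Y, Z) = -2*X**2 + 2*X*Z + 2*Y**2 + Y*Z + Z**2.


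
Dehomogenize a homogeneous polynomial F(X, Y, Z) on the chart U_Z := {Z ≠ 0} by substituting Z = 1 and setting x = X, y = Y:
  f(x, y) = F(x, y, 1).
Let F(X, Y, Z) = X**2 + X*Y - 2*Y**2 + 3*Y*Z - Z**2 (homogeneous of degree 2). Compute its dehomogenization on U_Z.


f(x, y) = x**2 + x*y - 2*y**2 + 3*y - 1

On U_Z we set Z = 1. Each monomial c·X^i·Y^j·Z^k in F becomes c·x^i·y^j·1^k = c·x^i·y^j.
Substituting Z = 1: F(X, Y, 1) = x**2 + x*y - 2*y**2 + 3*y - 1.
Note: deg(f) ≤ deg(F) = 2; strict inequality happens when F is divisible by Z (lost terms).


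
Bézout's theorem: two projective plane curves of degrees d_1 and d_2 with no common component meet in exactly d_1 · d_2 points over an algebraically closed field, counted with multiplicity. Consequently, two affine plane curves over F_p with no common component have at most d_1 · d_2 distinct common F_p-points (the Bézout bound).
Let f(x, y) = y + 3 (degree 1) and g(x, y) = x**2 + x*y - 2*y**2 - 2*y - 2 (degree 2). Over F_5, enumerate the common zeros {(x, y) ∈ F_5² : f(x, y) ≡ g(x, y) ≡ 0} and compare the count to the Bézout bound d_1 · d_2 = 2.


Common zeros: {(4, 2)}; count = 1; Bézout bound = 2.

deg(f) = 1, deg(g) = 2, so Bézout bound = 2.
Scan x ∈ F_5. For each x, list the y ∈ F_5 with f(x, y) ≡ 0 and those with g(x, y) ≡ 0 (mod 5); the common zeros in that column are the intersection.
  x = 0: f ≡ 0 at y ∈ {2}; g ≡ 0 at y ∈ ∅; common: ∅.
  x = 1: f ≡ 0 at y ∈ {2}; g ≡ 0 at y ∈ ∅; common: ∅.
  x = 2: f ≡ 0 at y ∈ {2}; g ≡ 0 at y ∈ {1, 4}; common: ∅.
  x = 3: f ≡ 0 at y ∈ {2}; g ≡ 0 at y ∈ ∅; common: ∅.
  x = 4: f ≡ 0 at y ∈ {2}; g ≡ 0 at y ∈ {2, 4}; common: {2}.
Collecting: common zeros = {(4, 2)}, so the count is 1.
Comparison with the Bézout bound: 1 ≤ 2 = deg(f)·deg(g), as expected for curves with no common component (the affine F_5-count falls short of the bound because intersections may lie at infinity, over extension fields, or carry multiplicity).


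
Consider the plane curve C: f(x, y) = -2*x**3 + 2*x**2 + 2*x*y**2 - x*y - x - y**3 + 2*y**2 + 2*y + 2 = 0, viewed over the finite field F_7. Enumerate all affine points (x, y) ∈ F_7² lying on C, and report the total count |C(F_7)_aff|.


Affine F_7-points: {(0, 5), (4, 0), (4, 1), (4, 2), (5, 0), (6, 0)}; count = 6.

For each of the 49 pairs (x, y) ∈ F_7², evaluate f(x, y) mod 7. Record the zeros.
  x = 0: [0↦2, 1↦5, 2↦6, 3↦6, 4↦6, 5↦0, 6↦3]  zeros at y ∈ {5}
  x = 1: [0↦1, 1↦5, 2↦4, 3↦6, 4↦5, 5↦2, 6↦5]  zeros at y ∈ ∅
  x = 2: [0↦6, 1↦4, 2↦1, 3↦5, 4↦3, 5↦3, 6↦6]  zeros at y ∈ ∅
  x = 3: [0↦5, 1↦4, 2↦6, 3↦5, 4↦2, 5↦5, 6↦1]  zeros at y ∈ ∅
  x = 4: [0↦0, 1↦0, 2↦0, 3↦1, 4↦4, 5↦3, 6↦6]  zeros at y ∈ {0, 1, 2}
  x = 5: [0↦0, 1↦1, 2↦6, 3↦2, 4↦4, 5↦6, 6↦2]  zeros at y ∈ {0}
  x = 6: [0↦0, 1↦2, 2↦5, 3↦3, 4↦4, 5↦2, 6↦5]  zeros at y ∈ {0}
Collecting zeros: affine points = {(0, 5), (4, 0), (4, 1), (4, 2), (5, 0), (6, 0)}.
Total count |C(F_7)_aff| = 6.


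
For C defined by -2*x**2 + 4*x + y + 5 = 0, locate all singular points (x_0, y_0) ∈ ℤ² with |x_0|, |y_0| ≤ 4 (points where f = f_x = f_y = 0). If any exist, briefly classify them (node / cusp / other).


No singular points in the scanned grid; C is smooth there.

Compute partial derivatives:
  f_x = 4 - 4*x.
  f_y = 1.
f_y = 1 is a nonzero constant, so f_y never vanishes: no point (x, y) can satisfy f = f_x = f_y = 0. In particular no (x, y) ∈ {−4, ..., 4}² is singular; the curve is smooth.


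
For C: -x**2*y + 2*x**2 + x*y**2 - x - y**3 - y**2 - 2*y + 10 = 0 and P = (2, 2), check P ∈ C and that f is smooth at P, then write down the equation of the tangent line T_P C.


Tangent line at P: 3*x - 14*y + 22 = 0.

Step 1: f(2, 2) = 0, so P lies on C.
Step 2: partial derivatives
  f_x(x, y) = -2*x*y + 4*x + y**2 - 1, f_y(x, y) = -x**2 + 2*x*y - 3*y**2 - 2*y - 2.
  f_x(P) = 3, f_y(P) = -14 (gradient nonzero, so P is smooth).
Step 3: tangent line at P: 3·(x − 2) + -14·(y − 2) = 0.
Expanding: 3*x - 14*y + 22 = 0.


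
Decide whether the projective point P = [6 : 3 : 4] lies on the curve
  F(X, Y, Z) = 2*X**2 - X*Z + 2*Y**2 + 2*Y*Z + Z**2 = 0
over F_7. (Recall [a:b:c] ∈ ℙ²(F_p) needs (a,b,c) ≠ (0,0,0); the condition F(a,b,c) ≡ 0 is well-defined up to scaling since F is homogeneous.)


F(6,3,4) ≡ 1 (mod 7); P is NOT on the curve.

Evaluate F(6, 3, 4) term-by-term (mod 7).
  2*X**2 ↦ 2·36·1·1 = 72
  -X*Z ↦ -1·6·1·4 = -24
  2*Y**2 ↦ 2·1·9·1 = 18
  2*Y*Z ↦ 2·1·3·4 = 24
  Z**2 ↦ 1·1·1·16 = 16
Sum: F(6, 3, 4) = (72) + (-24) + (18) + (24) + (16) = 106.
Reducing mod 7: 106 ≡ 1 (mod 7).
Since F(a, b, c) ≡ 1 ≠ 0 (mod 7), P does NOT lie on the curve.


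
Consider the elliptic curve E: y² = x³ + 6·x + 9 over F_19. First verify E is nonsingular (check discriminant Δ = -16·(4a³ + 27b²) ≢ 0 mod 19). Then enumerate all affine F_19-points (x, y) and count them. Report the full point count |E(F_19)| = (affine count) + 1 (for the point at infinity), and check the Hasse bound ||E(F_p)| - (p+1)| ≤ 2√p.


Affine points = {(0, 3), (0, 16), (1, 4), (1, 15), (3, 4), (3, 15), (10, 9), (10, 10), (11, 0), (12, 2), (12, 17), (13, 2), (13, 17), (14, 5), (14, 14), (15, 4), (15, 15)}; affine count = 17; |E(F_19)| = 18.

Discriminant check: Δ ∝ 4a³ + 27b² = 4·6³ + 27·9² = 4·216 + 27·81 ≡ 11 (mod 19). Nonzero ⇒ E is nonsingular.
For each x ∈ F_19, compute rhs = x³ + 6·x + 9 mod 19, then count y ∈ F_19 with y² ≡ rhs.
  x = 0: rhs = 9, matching y values: 3, 16 (2 points).
  x = 1: rhs = 16, matching y values: 4, 15 (2 points).
  x = 2: rhs = 10, matching y values: none (0 points).
  x = 3: rhs = 16, matching y values: 4, 15 (2 points).
  x = 4: rhs = 2, matching y values: none (0 points).
  x = 5: rhs = 12, matching y values: none (0 points).
  x = 6: rhs = 14, matching y values: none (0 points).
  x = 7: rhs = 14, matching y values: none (0 points).
  x = 8: rhs = 18, matching y values: none (0 points).
  x = 9: rhs = 13, matching y values: none (0 points).
  x = 10: rhs = 5, matching y values: 9, 10 (2 points).
  x = 11: rhs = 0, matching y values: 0 (1 points).
  x = 12: rhs = 4, matching y values: 2, 17 (2 points).
  x = 13: rhs = 4, matching y values: 2, 17 (2 points).
  x = 14: rhs = 6, matching y values: 5, 14 (2 points).
  x = 15: rhs = 16, matching y values: 4, 15 (2 points).
  x = 16: rhs = 2, matching y values: none (0 points).
  x = 17: rhs = 8, matching y values: none (0 points).
  x = 18: rhs = 2, matching y values: none (0 points).
Total affine count: 17.
Full point count |E(F_19)| = 17 + 1 = 18.
Hasse bound: |18 − (19+1)| = |-2| = 2 ≤ 2√19 ≈ 8.7178 ✓.


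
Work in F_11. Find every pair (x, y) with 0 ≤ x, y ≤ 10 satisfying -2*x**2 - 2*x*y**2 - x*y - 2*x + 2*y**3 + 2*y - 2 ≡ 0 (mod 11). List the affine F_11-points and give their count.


Affine F_11-points: {(0, 9), (1, 3), (1, 10), (3, 10), (4, 3), (5, 5), (6, 6), (7, 9), (8, 7), (9, 6), (10, 7)}; count = 11.

For each of the 121 pairs (x, y) ∈ F_11², evaluate f(x, y) mod 11. Record the zeros.
  x = 0: [0↦9, 1↦2, 2↦7, 3↦3, 4↦2, 5↦5, 6↦2, 7↦5, 8↦4, 9↦0, 10↦5]  zeros at y ∈ {9}
  x = 1: [0↦5, 1↦6, 2↦4, 3↦0, 4↦6, 5↦1, 6↦8, 7↦6, 8↦7, 9↦1, 10↦0]  zeros at y ∈ {3, 10}
  x = 2: [0↦8, 1↦6, 2↦8, 3↦4, 4↦6, 5↦4, 6↦10, 7↦3, 8↦6, 9↦9, 10↦2]  zeros at y ∈ ∅
  x = 3: [0↦7, 1↦2, 2↦8, 3↦4, 4↦2, 5↦3, 6↦8, 7↦7, 8↦1, 9↦2, 10↦0]  zeros at y ∈ {10}
  x = 4: [0↦2, 1↦5, 2↦4, 3↦0, 4↦5, 5↦9, 6↦2, 7↦7, 8↦3, 9↦2, 10↦5]  zeros at y ∈ {3}
  x = 5: [0↦4, 1↦4, 2↦7, 3↦3, 4↦4, 5↦0, 6↦3, 7↦3, 8↦1, 9↦9, 10↦6]  zeros at y ∈ {5}
  x = 6: [0↦2, 1↦10, 2↦6, 3↦2, 4↦10, 5↦9, 6↦0, 7↦6, 8↦6, 9↦1, 10↦3]  zeros at y ∈ {6}
  x = 7: [0↦7, 1↦1, 2↦1, 3↦8, 4↦1, 5↦3, 6↦4, 7↦5, 8↦7, 9↦0, 10↦7]  zeros at y ∈ {9}
  x = 8: [0↦8, 1↦10, 2↦3, 3↦10, 4↦10, 5↦4, 6↦4, 7↦0, 8↦4, 9↦6, 10↦7]  zeros at y ∈ {7}
  x = 9: [0↦5, 1↦4, 2↦1, 3↦8, 4↦4, 5↦1, 6↦0, 7↦2, 8↦8, 9↦8, 10↦3]  zeros at y ∈ {6}
  x = 10: [0↦9, 1↦5, 2↦6, 3↦2, 4↦5, 5↦5, 6↦3, 7↦0, 8↦8, 9↦6, 10↦6]  zeros at y ∈ {7}
Collecting zeros: affine points = {(0, 9), (1, 3), (1, 10), (3, 10), (4, 3), (5, 5), (6, 6), (7, 9), (8, 7), (9, 6), (10, 7)}.
Total count |C(F_11)_aff| = 11.


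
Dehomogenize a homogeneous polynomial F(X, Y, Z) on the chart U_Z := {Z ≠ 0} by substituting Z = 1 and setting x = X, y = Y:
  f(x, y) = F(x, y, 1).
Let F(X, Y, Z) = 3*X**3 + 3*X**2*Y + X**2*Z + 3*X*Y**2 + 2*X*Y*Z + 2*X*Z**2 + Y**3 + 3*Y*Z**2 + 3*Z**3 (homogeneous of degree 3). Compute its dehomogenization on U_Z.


f(x, y) = 3*x**3 + 3*x**2*y + x**2 + 3*x*y**2 + 2*x*y + 2*x + y**3 + 3*y + 3

On U_Z we set Z = 1. Each monomial c·X^i·Y^j·Z^k in F becomes c·x^i·y^j·1^k = c·x^i·y^j.
Substituting Z = 1: F(X, Y, 1) = 3*x**3 + 3*x**2*y + x**2 + 3*x*y**2 + 2*x*y + 2*x + y**3 + 3*y + 3.
Note: deg(f) ≤ deg(F) = 3; strict inequality happens when F is divisible by Z (lost terms).


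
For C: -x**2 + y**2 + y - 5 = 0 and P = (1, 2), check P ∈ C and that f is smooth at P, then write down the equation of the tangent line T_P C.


Tangent line at P: -2*x + 5*y - 8 = 0.

Step 1: f(1, 2) = 0, so P lies on C.
Step 2: partial derivatives
  f_x(x, y) = -2*x, f_y(x, y) = 2*y + 1.
  f_x(P) = -2, f_y(P) = 5 (gradient nonzero, so P is smooth).
Step 3: tangent line at P: -2·(x − 1) + 5·(y − 2) = 0.
Expanding: -2*x + 5*y - 8 = 0.


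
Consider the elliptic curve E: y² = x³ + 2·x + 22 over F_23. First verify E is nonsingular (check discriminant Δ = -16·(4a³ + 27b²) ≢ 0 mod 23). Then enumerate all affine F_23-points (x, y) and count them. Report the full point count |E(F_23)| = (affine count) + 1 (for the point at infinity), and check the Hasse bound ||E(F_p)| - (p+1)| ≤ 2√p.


Affine points = {(1, 5), (1, 18), (3, 3), (3, 20), (4, 5), (4, 18), (11, 8), (11, 15), (12, 7), (12, 16), (15, 0), (17, 1), (17, 22), (18, 5), (18, 18), (20, 9), (20, 14)}; affine count = 17; |E(F_23)| = 18.

Discriminant check: Δ ∝ 4a³ + 27b² = 4·2³ + 27·22² = 4·8 + 27·484 ≡ 13 (mod 23). Nonzero ⇒ E is nonsingular.
For each x ∈ F_23, compute rhs = x³ + 2·x + 22 mod 23, then count y ∈ F_23 with y² ≡ rhs.
  x = 0: rhs = 22, matching y values: none (0 points).
  x = 1: rhs = 2, matching y values: 5, 18 (2 points).
  x = 2: rhs = 11, matching y values: none (0 points).
  x = 3: rhs = 9, matching y values: 3, 20 (2 points).
  x = 4: rhs = 2, matching y values: 5, 18 (2 points).
  x = 5: rhs = 19, matching y values: none (0 points).
  x = 6: rhs = 20, matching y values: none (0 points).
  x = 7: rhs = 11, matching y values: none (0 points).
  x = 8: rhs = 21, matching y values: none (0 points).
  x = 9: rhs = 10, matching y values: none (0 points).
  x = 10: rhs = 7, matching y values: none (0 points).
  x = 11: rhs = 18, matching y values: 8, 15 (2 points).
  x = 12: rhs = 3, matching y values: 7, 16 (2 points).
  x = 13: rhs = 14, matching y values: none (0 points).
  x = 14: rhs = 11, matching y values: none (0 points).
  x = 15: rhs = 0, matching y values: 0 (1 points).
  x = 16: rhs = 10, matching y values: none (0 points).
  x = 17: rhs = 1, matching y values: 1, 22 (2 points).
  x = 18: rhs = 2, matching y values: 5, 18 (2 points).
  x = 19: rhs = 19, matching y values: none (0 points).
  x = 20: rhs = 12, matching y values: 9, 14 (2 points).
  x = 21: rhs = 10, matching y values: none (0 points).
  x = 22: rhs = 19, matching y values: none (0 points).
Total affine count: 17.
Full point count |E(F_23)| = 17 + 1 = 18.
Hasse bound: |18 − (23+1)| = |-6| = 6 ≤ 2√23 ≈ 9.5917 ✓.


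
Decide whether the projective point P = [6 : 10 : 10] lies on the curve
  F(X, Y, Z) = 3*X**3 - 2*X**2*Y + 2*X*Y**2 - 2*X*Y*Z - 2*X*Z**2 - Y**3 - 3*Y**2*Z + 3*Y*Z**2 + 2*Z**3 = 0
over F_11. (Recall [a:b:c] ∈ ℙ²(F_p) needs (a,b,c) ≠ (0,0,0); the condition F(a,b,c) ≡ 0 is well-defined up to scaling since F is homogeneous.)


F(6,10,10) ≡ 3 (mod 11); P is NOT on the curve.

Evaluate F(6, 10, 10) term-by-term (mod 11).
  3*X**3 ↦ 3·216·1·1 = 648
  -2*X**2*Y ↦ -2·36·10·1 = -720
  2*X*Y**2 ↦ 2·6·100·1 = 1200
  -2*X*Y*Z ↦ -2·6·10·10 = -1200
  -2*X*Z**2 ↦ -2·6·1·100 = -1200
  -Y**3 ↦ -1·1·1000·1 = -1000
  -3*Y**2*Z ↦ -3·1·100·10 = -3000
  3*Y*Z**2 ↦ 3·1·10·100 = 3000
  2*Z**3 ↦ 2·1·1·1000 = 2000
Sum: F(6, 10, 10) = (648) + (-720) + (1200) + (-1200) + (-1200) + (-1000) + (-3000) + (3000) + (2000) = -272.
Reducing mod 11: -272 ≡ 3 (mod 11).
Since F(a, b, c) ≡ 3 ≠ 0 (mod 11), P does NOT lie on the curve.


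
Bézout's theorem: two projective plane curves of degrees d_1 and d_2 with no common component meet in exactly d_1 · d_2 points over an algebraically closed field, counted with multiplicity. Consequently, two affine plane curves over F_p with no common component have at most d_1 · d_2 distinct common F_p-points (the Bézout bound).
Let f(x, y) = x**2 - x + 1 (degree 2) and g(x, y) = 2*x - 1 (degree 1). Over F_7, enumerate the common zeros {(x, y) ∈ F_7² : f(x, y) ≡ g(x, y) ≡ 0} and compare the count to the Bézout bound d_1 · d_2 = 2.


Common zeros: ∅; count = 0; Bézout bound = 2.

deg(f) = 2, deg(g) = 1, so Bézout bound = 2.
Scan x ∈ F_7. For each x, list the y ∈ F_7 with f(x, y) ≡ 0 and those with g(x, y) ≡ 0 (mod 7); the common zeros in that column are the intersection.
  x = 0: f ≡ 0 at y ∈ ∅; g ≡ 0 at y ∈ ∅; common: ∅.
  x = 1: f ≡ 0 at y ∈ ∅; g ≡ 0 at y ∈ ∅; common: ∅.
  x = 2: f ≡ 0 at y ∈ ∅; g ≡ 0 at y ∈ ∅; common: ∅.
  x = 3: f ≡ 0 at y ∈ {0, 1, 2, 3, 4, 5, 6}; g ≡ 0 at y ∈ ∅; common: ∅.
  x = 4: f ≡ 0 at y ∈ ∅; g ≡ 0 at y ∈ {0, 1, 2, 3, 4, 5, 6}; common: ∅.
  x = 5: f ≡ 0 at y ∈ {0, 1, 2, 3, 4, 5, 6}; g ≡ 0 at y ∈ ∅; common: ∅.
  x = 6: f ≡ 0 at y ∈ ∅; g ≡ 0 at y ∈ ∅; common: ∅.
Collecting: common zeros = ∅, so the count is 0.
Comparison with the Bézout bound: 0 ≤ 2 = deg(f)·deg(g), as expected for curves with no common component (the affine F_7-count falls short of the bound because intersections may lie at infinity, over extension fields, or carry multiplicity).


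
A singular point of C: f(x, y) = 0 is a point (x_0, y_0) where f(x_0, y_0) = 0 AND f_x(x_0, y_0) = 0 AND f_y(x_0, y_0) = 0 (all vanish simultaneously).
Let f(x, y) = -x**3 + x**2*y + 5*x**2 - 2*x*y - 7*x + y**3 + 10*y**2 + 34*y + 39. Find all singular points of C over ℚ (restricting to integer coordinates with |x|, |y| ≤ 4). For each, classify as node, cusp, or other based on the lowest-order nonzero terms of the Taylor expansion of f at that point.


Singular points: {(1, -3)}; classification: node.

Compute partial derivatives:
  f_x = -3*x**2 + 2*x*y + 10*x - 2*y - 7.
  f_y = x**2 - 2*x + 3*y**2 + 20*y + 34.
Scan x_0 ∈ {−4, ..., 4}. For each x_0, f_y(x_0, y) is a polynomial in y; find its integer roots y ∈ {−4, ..., 4}, then test f_x and f at those candidates.
  x = -4: f_y(-4, y) = 3*y**2 + 20*y + 58; no integer root y with |y| ≤ 4.
  x = -3: f_y(-3, y) = 3*y**2 + 20*y + 49; no integer root y with |y| ≤ 4.
  x = -2: f_y(-2, y) = 3*y**2 + 20*y + 42; no integer root y with |y| ≤ 4.
  x = -1: f_y(-1, y) = 3*y**2 + 20*y + 37; no integer root y with |y| ≤ 4.
  x = 0: f_y(0, y) = 3*y**2 + 20*y + 34; no integer root y with |y| ≤ 4.
  x = 1: f_y(1, y) = 3*y**2 + 20*y + 33; vanishes at y ∈ {-3}. (1, -3): f_x = 0, f = 0 — SINGULAR.
  x = 2: f_y(2, y) = 3*y**2 + 20*y + 34; no integer root y with |y| ≤ 4.
  x = 3: f_y(3, y) = 3*y**2 + 20*y + 37; no integer root y with |y| ≤ 4.
  x = 4: f_y(4, y) = 3*y**2 + 20*y + 42; no integer root y with |y| ≤ 4.
Only singular point on the grid: (1, -3).
Classify: substitute x = 1 + u, y = -3 + v and expand: f = -u**3 + u**2*v - u**2 + v**3 + v**2.
No constant or linear terms (consistent with a singular point). Quadratic part: -u**2 + v**2. Cubic part: -u**3 + u**2*v + v**3.
The quadratic part v**2 - u**2 = (v − u)(v + u) splits into two distinct linear factors, so there are two distinct tangent lines y − -3 = ±(x − 1) — this is a node (ordinary double point).
Classification: node.
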